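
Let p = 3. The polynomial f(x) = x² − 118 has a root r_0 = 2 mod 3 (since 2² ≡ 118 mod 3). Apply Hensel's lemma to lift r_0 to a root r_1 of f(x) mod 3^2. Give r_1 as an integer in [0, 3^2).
r_1 = 8 (mod 9)

Hensel's recurrence: r_{i+1} = r_i − f(r_i)·(f′(r_i))^{-1} mod 3^{i+2}, with f′(x) = 2x. Iterate:
  r_0 = 2 (mod 3)
  r_1 = 8 (mod 9)
Final: r_1 = 8, and one checks f(r_1) ≡ 0 mod 3^2.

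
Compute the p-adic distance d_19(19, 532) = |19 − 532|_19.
d_19(19, 532) = 1/19

Step 1 — x − y = 19 − 532 = -513. Step 2 — v_19(-513) = 1 (factor: -513 = −(19^1 · 27); the sign does not affect v_p). Step 3 — |x − y|_19 = 19^{-1} = 1/19.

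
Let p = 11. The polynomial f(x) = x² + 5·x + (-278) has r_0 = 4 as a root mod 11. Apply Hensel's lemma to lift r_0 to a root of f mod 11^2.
r_1 = 4 (mod 121)

Hensel: r_{i+1} = r_i − f(r_i)·(f′(r_i))^{-1} mod 11^{i+2}, f′(x) = 2x + 5. Iterate:
  r_0 = 4 (mod 11)
  r_1 = 4 (mod 121)
Final: r = 4 satisfies f(r) ≡ 0 mod 11^2.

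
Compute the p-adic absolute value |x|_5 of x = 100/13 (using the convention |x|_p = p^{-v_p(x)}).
|100/13|_5 = 1/25

Step 1 — compute v_5(x) by factoring powers of 5 out of the numerator and denominator: v_5(100/13) = 2. Step 2 — apply |x|_p = p^{-v_p(x)} = 5^{-2} = 1/25.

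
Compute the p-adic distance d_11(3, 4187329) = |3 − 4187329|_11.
d_11(3, 4187329) = 1/161051

Step 1 — x − y = 3 − 4187329 = -4187326. Step 2 — v_11(-4187326) = 5 (factor: -4187326 = −(11^5 · 26); the sign does not affect v_p). Step 3 — |x − y|_11 = 11^{-5} = 1/161051.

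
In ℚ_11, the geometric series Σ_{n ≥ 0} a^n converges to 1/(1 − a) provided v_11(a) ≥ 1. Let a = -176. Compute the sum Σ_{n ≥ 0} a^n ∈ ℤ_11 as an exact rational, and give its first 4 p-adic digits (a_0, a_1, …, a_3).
Σ a^n = 1/(1 − a) = 1/177;  first 4 digits = (1, 6, 1, 8)

v_11(a) = 1 ≥ 1, so the series converges in ℤ_11 to 1/(1 − a) = 1/(1 − (-176)) = 1/177. Expand this rational in ℤ_11: compute digits iteratively via d_i = x_i mod 11, x_{i+1} = (x_i − d_i)/11. The first 4 digits are (1, 6, 1, 8).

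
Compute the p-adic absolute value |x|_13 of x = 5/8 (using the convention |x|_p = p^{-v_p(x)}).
|5/8|_13 = 1

Step 1 — compute v_13(x) by factoring powers of 13 out of the numerator and denominator: v_13(5/8) = 0. Step 2 — apply |x|_p = p^{-v_p(x)} = 13^{0} = 1.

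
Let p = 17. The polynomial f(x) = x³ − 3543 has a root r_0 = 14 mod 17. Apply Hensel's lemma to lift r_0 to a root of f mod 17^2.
r_1 = 65 (mod 289)

Hensel: r_{i+1} = r_i − f(r_i)/f′(r_i) mod 17^{i+2}, where f′(x) = 3x². Iterate:
  r_0 = 14 (mod 17)
  r_1 = 65 (mod 289)
Final: r = 65 with f(r) ≡ 0 mod 17^2.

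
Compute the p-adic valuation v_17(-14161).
v_17(-14161) = 2

v_17(n) is the largest exponent k such that 17^k divides n. Factor out: -14161 = -17^2 · 49. (Sign doesn't affect v_p.) So v_17(-14161) = 2.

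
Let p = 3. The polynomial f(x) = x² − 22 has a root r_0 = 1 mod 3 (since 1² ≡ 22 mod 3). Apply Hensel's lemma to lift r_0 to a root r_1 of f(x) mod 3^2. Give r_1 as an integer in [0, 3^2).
r_1 = 7 (mod 9)

Hensel's recurrence: r_{i+1} = r_i − f(r_i)·(f′(r_i))^{-1} mod 3^{i+2}, with f′(x) = 2x. Iterate:
  r_0 = 1 (mod 3)
  r_1 = 7 (mod 9)
Final: r_1 = 7, and one checks f(r_1) ≡ 0 mod 3^2.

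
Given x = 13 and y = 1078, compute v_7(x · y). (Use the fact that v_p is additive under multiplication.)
v_7(14014) = 2

v_p(x) = 0 (factor: 13 = 7^0 · 13); v_p(y) = 2 (factor: 1078 = 7^2 · 22). Additivity: v_p(xy) = v_p(x) + v_p(y) = 0 + 2 = 2. (Direct check: xy = 14014 = 7^2 · (286).)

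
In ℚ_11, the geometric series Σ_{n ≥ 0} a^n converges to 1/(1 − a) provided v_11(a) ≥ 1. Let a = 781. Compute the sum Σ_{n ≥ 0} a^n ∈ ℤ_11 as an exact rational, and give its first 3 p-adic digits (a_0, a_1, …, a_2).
Σ a^n = 1/(1 − a) = -1/780;  first 3 digits = (1, 5, 9)

v_11(a) = 1 ≥ 1, so the series converges in ℤ_11 to 1/(1 − a) = 1/(1 − 781) = -1/780. Expand this rational in ℤ_11: compute digits iteratively via d_i = x_i mod 11, x_{i+1} = (x_i − d_i)/11. The first 3 digits are (1, 5, 9).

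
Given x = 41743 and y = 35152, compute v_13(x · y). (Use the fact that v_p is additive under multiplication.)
v_13(1467349936) = 6

v_p(x) = 3 (factor: 41743 = 13^3 · 19); v_p(y) = 3 (factor: 35152 = 13^3 · 16). Additivity: v_p(xy) = v_p(x) + v_p(y) = 3 + 3 = 6. (Direct check: xy = 1467349936 = 13^6 · (304).)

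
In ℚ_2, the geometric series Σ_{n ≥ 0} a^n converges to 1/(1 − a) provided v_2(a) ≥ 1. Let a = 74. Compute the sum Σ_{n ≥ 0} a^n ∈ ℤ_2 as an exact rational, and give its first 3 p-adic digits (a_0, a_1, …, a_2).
Σ a^n = 1/(1 − a) = -1/73;  first 3 digits = (1, 1, 1)

v_2(a) = 1 ≥ 1, so the series converges in ℤ_2 to 1/(1 − a) = 1/(1 − 74) = -1/73. Expand this rational in ℤ_2: compute digits iteratively via d_i = x_i mod 2, x_{i+1} = (x_i − d_i)/2. The first 3 digits are (1, 1, 1).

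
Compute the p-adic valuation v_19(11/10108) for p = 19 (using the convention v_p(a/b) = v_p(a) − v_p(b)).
v_19(11/10108) = -2

Factor powers of 19 from the numerator and denominator of the reduced fraction: 11 = 19^0 · 11 and 10108 = 19^2 · 28. Apply v_p(a/b) = v_p(a) − v_p(b): v_19(11/10108) = 0 − 2 = -2.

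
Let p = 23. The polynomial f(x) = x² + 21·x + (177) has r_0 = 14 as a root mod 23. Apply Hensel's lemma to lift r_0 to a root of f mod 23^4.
r_3 = 214742 (mod 279841)

Hensel: r_{i+1} = r_i − f(r_i)·(f′(r_i))^{-1} mod 23^{i+2}, f′(x) = 2x + 21. Iterate:
  r_0 = 14 (mod 23)
  r_1 = 497 (mod 529)
  r_2 = 7903 (mod 12167)
  r_3 = 214742 (mod 279841)
Final: r = 214742 satisfies f(r) ≡ 0 mod 23^4.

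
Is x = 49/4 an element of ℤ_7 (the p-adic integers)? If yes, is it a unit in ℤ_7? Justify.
x ∈ ℤ_7 but not a unit; v_7(x) = 2 > 0

ℤ_7 = {x ∈ ℚ_7 : v_7(x) ≥ 0} and ℤ_7^× = {x ∈ ℤ_7 : v_7(x) = 0}. Here v_7(49/4) = v_7(num) − v_7(den) = 2; compare against these criteria.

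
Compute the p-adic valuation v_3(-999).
v_3(-999) = 3

v_3(n) is the largest exponent k such that 3^k divides n. Factor out: -999 = -3^3 · 37. (Sign doesn't affect v_p.) So v_3(-999) = 3.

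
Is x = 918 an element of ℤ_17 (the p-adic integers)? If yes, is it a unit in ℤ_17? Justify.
x ∈ ℤ_17 but not a unit; v_17(x) = 1 > 0

ℤ_17 = {x ∈ ℚ_17 : v_17(x) ≥ 0} and ℤ_17^× = {x ∈ ℤ_17 : v_17(x) = 0}. Here v_17(918) = v_17(num) − v_17(den) = 1; compare against these criteria.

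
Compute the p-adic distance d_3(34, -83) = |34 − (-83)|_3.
d_3(34, -83) = 1/9

Step 1 — x − y = 34 − (-83) = 117. Step 2 — v_3(117) = 2 (factor: 117 = (3^2 · 13); the sign does not affect v_p). Step 3 — |x − y|_3 = 3^{-2} = 1/9.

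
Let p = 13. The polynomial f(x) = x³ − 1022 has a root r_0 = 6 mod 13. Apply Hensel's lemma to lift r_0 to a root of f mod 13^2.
r_1 = 123 (mod 169)

Hensel: r_{i+1} = r_i − f(r_i)/f′(r_i) mod 13^{i+2}, where f′(x) = 3x². Iterate:
  r_0 = 6 (mod 13)
  r_1 = 123 (mod 169)
Final: r = 123 with f(r) ≡ 0 mod 13^2.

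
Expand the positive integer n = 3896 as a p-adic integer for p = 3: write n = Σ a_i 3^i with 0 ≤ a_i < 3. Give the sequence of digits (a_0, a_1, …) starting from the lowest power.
(a_0, a_1, …) = (2, 2, 0, 0, 0, 1, 2, 1)

Repeated division by 3 gives the digits low-to-high: 3896 = 2 + 2·3^1 + 1·3^5 + 2·3^6 + 1·3^7. Digit sequence: (2, 2, 0, 0, 0, 1, 2, 1).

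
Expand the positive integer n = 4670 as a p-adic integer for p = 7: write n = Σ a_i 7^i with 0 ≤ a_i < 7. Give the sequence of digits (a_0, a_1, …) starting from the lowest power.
(a_0, a_1, …) = (1, 2, 4, 6, 1)

Repeated division by 7 gives the digits low-to-high: 4670 = 1 + 2·7^1 + 4·7^2 + 6·7^3 + 1·7^4. Digit sequence: (1, 2, 4, 6, 1).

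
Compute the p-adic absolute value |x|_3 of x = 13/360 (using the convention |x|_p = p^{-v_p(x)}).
|13/360|_3 = 9

Step 1 — compute v_3(x) by factoring powers of 3 out of the numerator and denominator: v_3(13/360) = -2. Step 2 — apply |x|_p = p^{-v_p(x)} = 3^{2} = 9.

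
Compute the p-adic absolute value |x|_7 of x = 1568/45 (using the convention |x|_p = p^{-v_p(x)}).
|1568/45|_7 = 1/49

Step 1 — compute v_7(x) by factoring powers of 7 out of the numerator and denominator: v_7(1568/45) = 2. Step 2 — apply |x|_p = p^{-v_p(x)} = 7^{-2} = 1/49.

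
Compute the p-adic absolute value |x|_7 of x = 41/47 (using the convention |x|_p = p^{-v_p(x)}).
|41/47|_7 = 1

Step 1 — compute v_7(x) by factoring powers of 7 out of the numerator and denominator: v_7(41/47) = 0. Step 2 — apply |x|_p = p^{-v_p(x)} = 7^{0} = 1.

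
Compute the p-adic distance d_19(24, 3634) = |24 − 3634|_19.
d_19(24, 3634) = 1/361

Step 1 — x − y = 24 − 3634 = -3610. Step 2 — v_19(-3610) = 2 (factor: -3610 = −(19^2 · 10); the sign does not affect v_p). Step 3 — |x − y|_19 = 19^{-2} = 1/361.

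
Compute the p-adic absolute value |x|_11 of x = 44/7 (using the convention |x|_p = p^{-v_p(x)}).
|44/7|_11 = 1/11

Step 1 — compute v_11(x) by factoring powers of 11 out of the numerator and denominator: v_11(44/7) = 1. Step 2 — apply |x|_p = p^{-v_p(x)} = 11^{-1} = 1/11.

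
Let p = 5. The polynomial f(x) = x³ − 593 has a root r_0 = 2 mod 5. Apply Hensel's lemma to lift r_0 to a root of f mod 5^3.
r_2 = 7 (mod 125)

Hensel: r_{i+1} = r_i − f(r_i)/f′(r_i) mod 5^{i+2}, where f′(x) = 3x². Iterate:
  r_0 = 2 (mod 5)
  r_1 = 7 (mod 25)
  r_2 = 7 (mod 125)
Final: r = 7 with f(r) ≡ 0 mod 5^3.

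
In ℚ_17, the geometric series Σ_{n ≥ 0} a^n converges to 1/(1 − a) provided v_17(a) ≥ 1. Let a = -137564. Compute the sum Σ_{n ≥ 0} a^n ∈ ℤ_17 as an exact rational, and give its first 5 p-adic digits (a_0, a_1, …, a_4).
Σ a^n = 1/(1 − a) = 1/137565;  first 5 digits = (1, 0, 0, 6, 15)

v_17(a) = 3 ≥ 1, so the series converges in ℤ_17 to 1/(1 − a) = 1/(1 − (-137564)) = 1/137565. Expand this rational in ℤ_17: compute digits iteratively via d_i = x_i mod 17, x_{i+1} = (x_i − d_i)/17. The first 5 digits are (1, 0, 0, 6, 15).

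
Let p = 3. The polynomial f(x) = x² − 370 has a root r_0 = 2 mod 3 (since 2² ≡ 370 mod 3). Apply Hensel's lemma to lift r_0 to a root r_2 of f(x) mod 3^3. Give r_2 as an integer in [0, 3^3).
r_2 = 17 (mod 27)

Hensel's recurrence: r_{i+1} = r_i − f(r_i)·(f′(r_i))^{-1} mod 3^{i+2}, with f′(x) = 2x. Iterate:
  r_0 = 2 (mod 3)
  r_1 = 8 (mod 9)
  r_2 = 17 (mod 27)
Final: r_2 = 17, and one checks f(r_2) ≡ 0 mod 3^3.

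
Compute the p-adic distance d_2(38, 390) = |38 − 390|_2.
d_2(38, 390) = 1/32

Step 1 — x − y = 38 − 390 = -352. Step 2 — v_2(-352) = 5 (factor: -352 = −(2^5 · 11); the sign does not affect v_p). Step 3 — |x − y|_2 = 2^{-5} = 1/32.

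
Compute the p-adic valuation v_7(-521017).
v_7(-521017) = 5

v_7(n) is the largest exponent k such that 7^k divides n. Factor out: -521017 = -7^5 · 31. (Sign doesn't affect v_p.) So v_7(-521017) = 5.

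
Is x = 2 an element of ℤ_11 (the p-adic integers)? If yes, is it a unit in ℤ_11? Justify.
x ∈ ℤ_11^× (unit); v_11(x) = 0

ℤ_11 = {x ∈ ℚ_11 : v_11(x) ≥ 0} and ℤ_11^× = {x ∈ ℤ_11 : v_11(x) = 0}. Here v_11(2) = v_11(num) − v_11(den) = 0; compare against these criteria.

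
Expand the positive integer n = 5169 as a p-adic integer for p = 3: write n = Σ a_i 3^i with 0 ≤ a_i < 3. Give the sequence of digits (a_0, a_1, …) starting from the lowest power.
(a_0, a_1, …) = (0, 1, 1, 2, 0, 0, 1, 2)

Repeated division by 3 gives the digits low-to-high: 5169 = 1·3^1 + 1·3^2 + 2·3^3 + 1·3^6 + 2·3^7. Digit sequence: (0, 1, 1, 2, 0, 0, 1, 2).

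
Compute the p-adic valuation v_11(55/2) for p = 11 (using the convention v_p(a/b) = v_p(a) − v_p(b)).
v_11(55/2) = 1

Factor powers of 11 from the numerator and denominator of the reduced fraction: 55 = 11^1 · 5 and 2 = 11^0 · 2. Apply v_p(a/b) = v_p(a) − v_p(b): v_11(55/2) = 1 − 0 = 1.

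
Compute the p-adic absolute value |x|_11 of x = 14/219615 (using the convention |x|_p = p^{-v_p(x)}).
|14/219615|_11 = 14641

Step 1 — compute v_11(x) by factoring powers of 11 out of the numerator and denominator: v_11(14/219615) = -4. Step 2 — apply |x|_p = p^{-v_p(x)} = 11^{4} = 14641.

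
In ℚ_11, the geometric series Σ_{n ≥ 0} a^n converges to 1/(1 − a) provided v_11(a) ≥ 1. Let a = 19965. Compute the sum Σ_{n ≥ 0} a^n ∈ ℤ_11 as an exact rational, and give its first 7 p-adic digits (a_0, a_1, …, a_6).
Σ a^n = 1/(1 − a) = -1/19964;  first 7 digits = (1, 0, 0, 4, 1, 0, 5)

v_11(a) = 3 ≥ 1, so the series converges in ℤ_11 to 1/(1 − a) = 1/(1 − 19965) = -1/19964. Expand this rational in ℤ_11: compute digits iteratively via d_i = x_i mod 11, x_{i+1} = (x_i − d_i)/11. The first 7 digits are (1, 0, 0, 4, 1, 0, 5).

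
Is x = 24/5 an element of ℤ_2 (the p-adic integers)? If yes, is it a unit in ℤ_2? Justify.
x ∈ ℤ_2 but not a unit; v_2(x) = 3 > 0

ℤ_2 = {x ∈ ℚ_2 : v_2(x) ≥ 0} and ℤ_2^× = {x ∈ ℤ_2 : v_2(x) = 0}. Here v_2(24/5) = v_2(num) − v_2(den) = 3; compare against these criteria.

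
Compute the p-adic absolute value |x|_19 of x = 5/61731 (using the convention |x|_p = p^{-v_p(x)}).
|5/61731|_19 = 6859

Step 1 — compute v_19(x) by factoring powers of 19 out of the numerator and denominator: v_19(5/61731) = -3. Step 2 — apply |x|_p = p^{-v_p(x)} = 19^{3} = 6859.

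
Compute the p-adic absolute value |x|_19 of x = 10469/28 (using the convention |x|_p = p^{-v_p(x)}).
|10469/28|_19 = 1/361

Step 1 — compute v_19(x) by factoring powers of 19 out of the numerator and denominator: v_19(10469/28) = 2. Step 2 — apply |x|_p = p^{-v_p(x)} = 19^{-2} = 1/361.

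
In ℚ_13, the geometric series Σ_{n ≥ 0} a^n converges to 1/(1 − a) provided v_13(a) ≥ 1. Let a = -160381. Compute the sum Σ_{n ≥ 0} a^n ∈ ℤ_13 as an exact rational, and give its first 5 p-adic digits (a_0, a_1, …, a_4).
Σ a^n = 1/(1 − a) = 1/160382;  first 5 digits = (1, 0, 0, 5, 7)

v_13(a) = 3 ≥ 1, so the series converges in ℤ_13 to 1/(1 − a) = 1/(1 − (-160381)) = 1/160382. Expand this rational in ℤ_13: compute digits iteratively via d_i = x_i mod 13, x_{i+1} = (x_i − d_i)/13. The first 5 digits are (1, 0, 0, 5, 7).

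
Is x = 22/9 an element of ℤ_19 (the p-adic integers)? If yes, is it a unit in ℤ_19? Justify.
x ∈ ℤ_19^× (unit); v_19(x) = 0

ℤ_19 = {x ∈ ℚ_19 : v_19(x) ≥ 0} and ℤ_19^× = {x ∈ ℤ_19 : v_19(x) = 0}. Here v_19(22/9) = v_19(num) − v_19(den) = 0; compare against these criteria.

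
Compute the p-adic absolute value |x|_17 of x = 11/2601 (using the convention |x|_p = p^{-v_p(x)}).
|11/2601|_17 = 289

Step 1 — compute v_17(x) by factoring powers of 17 out of the numerator and denominator: v_17(11/2601) = -2. Step 2 — apply |x|_p = p^{-v_p(x)} = 17^{2} = 289.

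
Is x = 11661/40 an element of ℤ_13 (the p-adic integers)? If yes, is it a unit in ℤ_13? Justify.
x ∈ ℤ_13 but not a unit; v_13(x) = 2 > 0

ℤ_13 = {x ∈ ℚ_13 : v_13(x) ≥ 0} and ℤ_13^× = {x ∈ ℤ_13 : v_13(x) = 0}. Here v_13(11661/40) = v_13(num) − v_13(den) = 2; compare against these criteria.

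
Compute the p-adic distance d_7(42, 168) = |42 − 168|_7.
d_7(42, 168) = 1/7

Step 1 — x − y = 42 − 168 = -126. Step 2 — v_7(-126) = 1 (factor: -126 = −(7^1 · 18); the sign does not affect v_p). Step 3 — |x − y|_7 = 7^{-1} = 1/7.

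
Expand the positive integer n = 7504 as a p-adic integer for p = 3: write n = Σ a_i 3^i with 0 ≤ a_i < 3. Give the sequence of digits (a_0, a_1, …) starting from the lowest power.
(a_0, a_1, …) = (1, 2, 2, 1, 2, 0, 1, 0, 1)

Repeated division by 3 gives the digits low-to-high: 7504 = 1 + 2·3^1 + 2·3^2 + 1·3^3 + 2·3^4 + 1·3^6 + 1·3^8. Digit sequence: (1, 2, 2, 1, 2, 0, 1, 0, 1).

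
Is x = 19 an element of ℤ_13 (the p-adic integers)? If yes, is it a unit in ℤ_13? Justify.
x ∈ ℤ_13^× (unit); v_13(x) = 0

ℤ_13 = {x ∈ ℚ_13 : v_13(x) ≥ 0} and ℤ_13^× = {x ∈ ℤ_13 : v_13(x) = 0}. Here v_13(19) = v_13(num) − v_13(den) = 0; compare against these criteria.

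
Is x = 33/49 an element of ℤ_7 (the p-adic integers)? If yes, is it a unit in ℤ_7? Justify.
x ∉ ℤ_7 (v_7(x) = -2 < 0)

ℤ_7 = {x ∈ ℚ_7 : v_7(x) ≥ 0} and ℤ_7^× = {x ∈ ℤ_7 : v_7(x) = 0}. Here v_7(33/49) = v_7(num) − v_7(den) = -2; compare against these criteria.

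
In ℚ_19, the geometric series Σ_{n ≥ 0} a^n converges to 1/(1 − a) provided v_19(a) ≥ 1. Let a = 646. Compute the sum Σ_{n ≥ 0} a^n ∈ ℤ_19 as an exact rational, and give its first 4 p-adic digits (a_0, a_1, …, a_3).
Σ a^n = 1/(1 − a) = -1/645;  first 4 digits = (1, 15, 17, 15)

v_19(a) = 1 ≥ 1, so the series converges in ℤ_19 to 1/(1 − a) = 1/(1 − 646) = -1/645. Expand this rational in ℤ_19: compute digits iteratively via d_i = x_i mod 19, x_{i+1} = (x_i − d_i)/19. The first 4 digits are (1, 15, 17, 15).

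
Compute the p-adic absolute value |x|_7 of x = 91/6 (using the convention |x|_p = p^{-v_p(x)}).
|91/6|_7 = 1/7

Step 1 — compute v_7(x) by factoring powers of 7 out of the numerator and denominator: v_7(91/6) = 1. Step 2 — apply |x|_p = p^{-v_p(x)} = 7^{-1} = 1/7.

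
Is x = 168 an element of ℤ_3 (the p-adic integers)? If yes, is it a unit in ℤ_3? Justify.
x ∈ ℤ_3 but not a unit; v_3(x) = 1 > 0

ℤ_3 = {x ∈ ℚ_3 : v_3(x) ≥ 0} and ℤ_3^× = {x ∈ ℤ_3 : v_3(x) = 0}. Here v_3(168) = v_3(num) − v_3(den) = 1; compare against these criteria.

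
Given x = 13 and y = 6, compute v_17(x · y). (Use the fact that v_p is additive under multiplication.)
v_17(78) = 0

v_p(x) = 0 (factor: 13 = 17^0 · 13); v_p(y) = 0 (factor: 6 = 17^0 · 6). Additivity: v_p(xy) = v_p(x) + v_p(y) = 0 + 0 = 0. (Direct check: xy = 78 = 17^0 · (78).)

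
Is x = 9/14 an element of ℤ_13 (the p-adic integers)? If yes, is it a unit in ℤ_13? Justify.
x ∈ ℤ_13^× (unit); v_13(x) = 0

ℤ_13 = {x ∈ ℚ_13 : v_13(x) ≥ 0} and ℤ_13^× = {x ∈ ℤ_13 : v_13(x) = 0}. Here v_13(9/14) = v_13(num) − v_13(den) = 0; compare against these criteria.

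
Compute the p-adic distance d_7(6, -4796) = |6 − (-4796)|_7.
d_7(6, -4796) = 1/2401

Step 1 — x − y = 6 − (-4796) = 4802. Step 2 — v_7(4802) = 4 (factor: 4802 = (7^4 · 2); the sign does not affect v_p). Step 3 — |x − y|_7 = 7^{-4} = 1/2401.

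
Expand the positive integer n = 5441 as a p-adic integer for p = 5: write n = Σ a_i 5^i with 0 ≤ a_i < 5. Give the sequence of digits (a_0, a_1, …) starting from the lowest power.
(a_0, a_1, …) = (1, 3, 2, 3, 3, 1)

Repeated division by 5 gives the digits low-to-high: 5441 = 1 + 3·5^1 + 2·5^2 + 3·5^3 + 3·5^4 + 1·5^5. Digit sequence: (1, 3, 2, 3, 3, 1).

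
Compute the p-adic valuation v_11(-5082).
v_11(-5082) = 2

v_11(n) is the largest exponent k such that 11^k divides n. Factor out: -5082 = -11^2 · 42. (Sign doesn't affect v_p.) So v_11(-5082) = 2.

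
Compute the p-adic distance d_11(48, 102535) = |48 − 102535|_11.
d_11(48, 102535) = 1/14641

Step 1 — x − y = 48 − 102535 = -102487. Step 2 — v_11(-102487) = 4 (factor: -102487 = −(11^4 · 7); the sign does not affect v_p). Step 3 — |x − y|_11 = 11^{-4} = 1/14641.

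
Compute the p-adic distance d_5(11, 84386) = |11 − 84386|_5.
d_5(11, 84386) = 1/3125

Step 1 — x − y = 11 − 84386 = -84375. Step 2 — v_5(-84375) = 5 (factor: -84375 = −(5^5 · 27); the sign does not affect v_p). Step 3 — |x − y|_5 = 5^{-5} = 1/3125.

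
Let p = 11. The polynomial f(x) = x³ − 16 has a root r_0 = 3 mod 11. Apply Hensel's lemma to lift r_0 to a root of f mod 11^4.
r_3 = 1961 (mod 14641)

Hensel: r_{i+1} = r_i − f(r_i)/f′(r_i) mod 11^{i+2}, where f′(x) = 3x². Iterate:
  r_0 = 3 (mod 11)
  r_1 = 25 (mod 121)
  r_2 = 630 (mod 1331)
  r_3 = 1961 (mod 14641)
Final: r = 1961 with f(r) ≡ 0 mod 11^4.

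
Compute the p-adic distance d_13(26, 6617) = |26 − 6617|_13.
d_13(26, 6617) = 1/2197

Step 1 — x − y = 26 − 6617 = -6591. Step 2 — v_13(-6591) = 3 (factor: -6591 = −(13^3 · 3); the sign does not affect v_p). Step 3 — |x − y|_13 = 13^{-3} = 1/2197.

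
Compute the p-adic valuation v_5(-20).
v_5(-20) = 1

v_5(n) is the largest exponent k such that 5^k divides n. Factor out: -20 = -5^1 · 4. (Sign doesn't affect v_p.) So v_5(-20) = 1.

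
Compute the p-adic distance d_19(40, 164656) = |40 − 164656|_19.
d_19(40, 164656) = 1/6859

Step 1 — x − y = 40 − 164656 = -164616. Step 2 — v_19(-164616) = 3 (factor: -164616 = −(19^3 · 24); the sign does not affect v_p). Step 3 — |x − y|_19 = 19^{-3} = 1/6859.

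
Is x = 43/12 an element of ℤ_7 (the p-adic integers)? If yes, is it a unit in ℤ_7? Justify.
x ∈ ℤ_7^× (unit); v_7(x) = 0

ℤ_7 = {x ∈ ℚ_7 : v_7(x) ≥ 0} and ℤ_7^× = {x ∈ ℤ_7 : v_7(x) = 0}. Here v_7(43/12) = v_7(num) − v_7(den) = 0; compare against these criteria.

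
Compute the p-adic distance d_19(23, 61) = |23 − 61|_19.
d_19(23, 61) = 1/19

Step 1 — x − y = 23 − 61 = -38. Step 2 — v_19(-38) = 1 (factor: -38 = −(19^1 · 2); the sign does not affect v_p). Step 3 — |x − y|_19 = 19^{-1} = 1/19.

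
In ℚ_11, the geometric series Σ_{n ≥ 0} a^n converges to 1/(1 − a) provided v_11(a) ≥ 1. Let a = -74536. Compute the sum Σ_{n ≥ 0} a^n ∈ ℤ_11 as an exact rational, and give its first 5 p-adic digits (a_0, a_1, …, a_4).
Σ a^n = 1/(1 − a) = 1/74537;  first 5 digits = (1, 0, 0, 10, 5)

v_11(a) = 3 ≥ 1, so the series converges in ℤ_11 to 1/(1 − a) = 1/(1 − (-74536)) = 1/74537. Expand this rational in ℤ_11: compute digits iteratively via d_i = x_i mod 11, x_{i+1} = (x_i − d_i)/11. The first 5 digits are (1, 0, 0, 10, 5).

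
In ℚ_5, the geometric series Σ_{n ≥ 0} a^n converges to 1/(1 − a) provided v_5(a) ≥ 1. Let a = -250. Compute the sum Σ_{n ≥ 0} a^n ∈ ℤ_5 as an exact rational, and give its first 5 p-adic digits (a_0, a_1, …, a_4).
Σ a^n = 1/(1 − a) = 1/251;  first 5 digits = (1, 0, 0, 3, 4)

v_5(a) = 3 ≥ 1, so the series converges in ℤ_5 to 1/(1 − a) = 1/(1 − (-250)) = 1/251. Expand this rational in ℤ_5: compute digits iteratively via d_i = x_i mod 5, x_{i+1} = (x_i − d_i)/5. The first 5 digits are (1, 0, 0, 3, 4).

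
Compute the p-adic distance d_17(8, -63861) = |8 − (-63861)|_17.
d_17(8, -63861) = 1/4913

Step 1 — x − y = 8 − (-63861) = 63869. Step 2 — v_17(63869) = 3 (factor: 63869 = (17^3 · 13); the sign does not affect v_p). Step 3 — |x − y|_17 = 17^{-3} = 1/4913.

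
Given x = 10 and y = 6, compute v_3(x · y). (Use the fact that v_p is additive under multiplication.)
v_3(60) = 1

v_p(x) = 0 (factor: 10 = 3^0 · 10); v_p(y) = 1 (factor: 6 = 3^1 · 2). Additivity: v_p(xy) = v_p(x) + v_p(y) = 0 + 1 = 1. (Direct check: xy = 60 = 3^1 · (20).)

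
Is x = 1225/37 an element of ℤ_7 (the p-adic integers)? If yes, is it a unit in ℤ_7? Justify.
x ∈ ℤ_7 but not a unit; v_7(x) = 2 > 0

ℤ_7 = {x ∈ ℚ_7 : v_7(x) ≥ 0} and ℤ_7^× = {x ∈ ℤ_7 : v_7(x) = 0}. Here v_7(1225/37) = v_7(num) − v_7(den) = 2; compare against these criteria.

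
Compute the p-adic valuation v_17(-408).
v_17(-408) = 1

v_17(n) is the largest exponent k such that 17^k divides n. Factor out: -408 = -17^1 · 24. (Sign doesn't affect v_p.) So v_17(-408) = 1.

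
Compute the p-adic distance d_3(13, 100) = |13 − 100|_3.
d_3(13, 100) = 1/3

Step 1 — x − y = 13 − 100 = -87. Step 2 — v_3(-87) = 1 (factor: -87 = −(3^1 · 29); the sign does not affect v_p). Step 3 — |x − y|_3 = 3^{-1} = 1/3.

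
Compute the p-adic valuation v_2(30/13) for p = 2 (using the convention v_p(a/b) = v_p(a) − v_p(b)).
v_2(30/13) = 1

Factor powers of 2 from the numerator and denominator of the reduced fraction: 30 = 2^1 · 15 and 13 = 2^0 · 13. Apply v_p(a/b) = v_p(a) − v_p(b): v_2(30/13) = 1 − 0 = 1.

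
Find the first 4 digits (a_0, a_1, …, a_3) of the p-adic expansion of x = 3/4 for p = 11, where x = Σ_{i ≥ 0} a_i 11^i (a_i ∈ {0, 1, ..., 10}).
(a_0, …, a_3) = (9, 2, 8, 2)

v_11(3/4) = 0 (numerator and denominator both coprime to 11), so x ∈ ℤ_11^×. Compute digits iteratively via a_i = x_i mod 11, x_{i+1} = (x_i − a_i)/11, with x_0 = x:
  x_0 = 3/4;  a_0 = 9;  x_1 = (x_0 − 9)/11 = -3/4
  x_1 = -3/4;  a_1 = 2;  x_2 = (x_1 − 2)/11 = -1/4
  x_2 = -1/4;  a_2 = 8;  x_3 = (x_2 − 8)/11 = -3/4
  x_3 = -3/4;  a_3 = 2;  x_4 = (x_3 − 2)/11 = -1/4
Digits: (9, 2, 8, 2).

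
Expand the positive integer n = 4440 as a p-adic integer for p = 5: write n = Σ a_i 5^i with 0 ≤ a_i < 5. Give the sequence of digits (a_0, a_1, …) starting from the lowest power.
(a_0, a_1, …) = (0, 3, 2, 0, 2, 1)

Repeated division by 5 gives the digits low-to-high: 4440 = 3·5^1 + 2·5^2 + 2·5^4 + 1·5^5. Digit sequence: (0, 3, 2, 0, 2, 1).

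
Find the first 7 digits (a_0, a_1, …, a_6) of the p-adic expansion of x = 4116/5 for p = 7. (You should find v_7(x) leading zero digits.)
(a_0, …, a_6) = (0, 0, 0, 1, 3, 1, 4)

v_7(4116/5) = 3, so a_0 = ... = a_2 = 0. Factor out: x = 7^3 · u with u = 12/5 a unit in ℤ_7. Expand u iteratively via a_{v+i} = u_i mod 7, u_{i+1} = (u_i − a_{v+i})/7:
  u_0 = 12/5;  a_3 = 1;  u_1 = (u_0 − 1)/7 = 1/5
  u_1 = 1/5;  a_4 = 3;  u_2 = (u_1 − 3)/7 = -2/5
  u_2 = -2/5;  a_5 = 1;  u_3 = (u_2 − 1)/7 = -1/5
  u_3 = -1/5;  a_6 = 4;  u_4 = (u_3 − 4)/7 = -3/5
Digits: (0, 0, 0, 1, 3, 1, 4).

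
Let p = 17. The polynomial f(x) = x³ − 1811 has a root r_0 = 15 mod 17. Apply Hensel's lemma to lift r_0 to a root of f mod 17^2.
r_1 = 270 (mod 289)

Hensel: r_{i+1} = r_i − f(r_i)/f′(r_i) mod 17^{i+2}, where f′(x) = 3x². Iterate:
  r_0 = 15 (mod 17)
  r_1 = 270 (mod 289)
Final: r = 270 with f(r) ≡ 0 mod 17^2.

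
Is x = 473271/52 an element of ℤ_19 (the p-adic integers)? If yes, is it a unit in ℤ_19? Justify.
x ∈ ℤ_19 but not a unit; v_19(x) = 3 > 0

ℤ_19 = {x ∈ ℚ_19 : v_19(x) ≥ 0} and ℤ_19^× = {x ∈ ℤ_19 : v_19(x) = 0}. Here v_19(473271/52) = v_19(num) − v_19(den) = 3; compare against these criteria.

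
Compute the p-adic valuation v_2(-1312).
v_2(-1312) = 5

v_2(n) is the largest exponent k such that 2^k divides n. Factor out: -1312 = -2^5 · 41. (Sign doesn't affect v_p.) So v_2(-1312) = 5.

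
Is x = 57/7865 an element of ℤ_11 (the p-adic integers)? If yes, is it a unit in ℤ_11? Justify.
x ∉ ℤ_11 (v_11(x) = -2 < 0)

ℤ_11 = {x ∈ ℚ_11 : v_11(x) ≥ 0} and ℤ_11^× = {x ∈ ℤ_11 : v_11(x) = 0}. Here v_11(57/7865) = v_11(num) − v_11(den) = -2; compare against these criteria.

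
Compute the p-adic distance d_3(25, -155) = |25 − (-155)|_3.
d_3(25, -155) = 1/9

Step 1 — x − y = 25 − (-155) = 180. Step 2 — v_3(180) = 2 (factor: 180 = (3^2 · 20); the sign does not affect v_p). Step 3 — |x − y|_3 = 3^{-2} = 1/9.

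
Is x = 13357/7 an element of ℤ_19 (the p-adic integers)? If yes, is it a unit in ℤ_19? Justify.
x ∈ ℤ_19 but not a unit; v_19(x) = 2 > 0

ℤ_19 = {x ∈ ℚ_19 : v_19(x) ≥ 0} and ℤ_19^× = {x ∈ ℤ_19 : v_19(x) = 0}. Here v_19(13357/7) = v_19(num) − v_19(den) = 2; compare against these criteria.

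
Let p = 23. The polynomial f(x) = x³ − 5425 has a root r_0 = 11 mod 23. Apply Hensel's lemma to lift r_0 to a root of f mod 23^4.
r_3 = 194499 (mod 279841)

Hensel: r_{i+1} = r_i − f(r_i)/f′(r_i) mod 23^{i+2}, where f′(x) = 3x². Iterate:
  r_0 = 11 (mod 23)
  r_1 = 356 (mod 529)
  r_2 = 11994 (mod 12167)
  r_3 = 194499 (mod 279841)
Final: r = 194499 with f(r) ≡ 0 mod 23^4.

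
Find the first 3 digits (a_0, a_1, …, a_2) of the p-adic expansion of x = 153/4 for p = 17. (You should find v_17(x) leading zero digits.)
(a_0, …, a_2) = (0, 15, 12)

v_17(153/4) = 1, so a_0 = ... = a_0 = 0. Factor out: x = 17^1 · u with u = 9/4 a unit in ℤ_17. Expand u iteratively via a_{v+i} = u_i mod 17, u_{i+1} = (u_i − a_{v+i})/17:
  u_0 = 9/4;  a_1 = 15;  u_1 = (u_0 − 15)/17 = -3/4
  u_1 = -3/4;  a_2 = 12;  u_2 = (u_1 − 12)/17 = -3/4
Digits: (0, 15, 12).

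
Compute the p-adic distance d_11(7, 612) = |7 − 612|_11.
d_11(7, 612) = 1/121

Step 1 — x − y = 7 − 612 = -605. Step 2 — v_11(-605) = 2 (factor: -605 = −(11^2 · 5); the sign does not affect v_p). Step 3 — |x − y|_11 = 11^{-2} = 1/121.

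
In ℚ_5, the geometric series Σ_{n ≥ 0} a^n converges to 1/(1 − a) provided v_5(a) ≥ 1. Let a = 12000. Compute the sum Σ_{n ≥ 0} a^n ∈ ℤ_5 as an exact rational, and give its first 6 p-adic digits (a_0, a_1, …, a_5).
Σ a^n = 1/(1 − a) = -1/11999;  first 6 digits = (1, 0, 0, 1, 4, 3)

v_5(a) = 3 ≥ 1, so the series converges in ℤ_5 to 1/(1 − a) = 1/(1 − 12000) = -1/11999. Expand this rational in ℤ_5: compute digits iteratively via d_i = x_i mod 5, x_{i+1} = (x_i − d_i)/5. The first 6 digits are (1, 0, 0, 1, 4, 3).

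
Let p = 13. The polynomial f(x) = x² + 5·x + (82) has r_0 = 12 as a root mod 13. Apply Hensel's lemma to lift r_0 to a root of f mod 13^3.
r_2 = 480 (mod 2197)

Hensel: r_{i+1} = r_i − f(r_i)·(f′(r_i))^{-1} mod 13^{i+2}, f′(x) = 2x + 5. Iterate:
  r_0 = 12 (mod 13)
  r_1 = 142 (mod 169)
  r_2 = 480 (mod 2197)
Final: r = 480 satisfies f(r) ≡ 0 mod 13^3.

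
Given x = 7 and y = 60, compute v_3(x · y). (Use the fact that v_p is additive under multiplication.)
v_3(420) = 1

v_p(x) = 0 (factor: 7 = 3^0 · 7); v_p(y) = 1 (factor: 60 = 3^1 · 20). Additivity: v_p(xy) = v_p(x) + v_p(y) = 0 + 1 = 1. (Direct check: xy = 420 = 3^1 · (140).)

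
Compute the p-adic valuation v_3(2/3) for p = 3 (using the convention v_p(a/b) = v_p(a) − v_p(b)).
v_3(2/3) = -1

Factor powers of 3 from the numerator and denominator of the reduced fraction: 2 = 3^0 · 2 and 3 = 3^1 · 1. Apply v_p(a/b) = v_p(a) − v_p(b): v_3(2/3) = 0 − 1 = -1.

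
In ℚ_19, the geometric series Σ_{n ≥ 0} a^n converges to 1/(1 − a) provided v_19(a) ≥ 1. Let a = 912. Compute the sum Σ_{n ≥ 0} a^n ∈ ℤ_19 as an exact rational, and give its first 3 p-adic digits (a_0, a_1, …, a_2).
Σ a^n = 1/(1 − a) = -1/911;  first 3 digits = (1, 10, 7)

v_19(a) = 1 ≥ 1, so the series converges in ℤ_19 to 1/(1 − a) = 1/(1 − 912) = -1/911. Expand this rational in ℤ_19: compute digits iteratively via d_i = x_i mod 19, x_{i+1} = (x_i − d_i)/19. The first 3 digits are (1, 10, 7).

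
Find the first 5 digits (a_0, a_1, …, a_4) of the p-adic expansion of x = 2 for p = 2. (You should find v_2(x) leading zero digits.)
(a_0, …, a_4) = (0, 1, 0, 0, 0)

v_2(2) = 1, so a_0 = ... = a_0 = 0. Factor out: x = 2^1 · u with u = 1 a unit in ℤ_2. Expand u iteratively via a_{v+i} = u_i mod 2, u_{i+1} = (u_i − a_{v+i})/2:
  u_0 = 1;  a_1 = 1;  u_1 = (u_0 − 1)/2 = 0
  u_1 = 0;  a_2 = 0;  u_2 = (u_1 − 0)/2 = 0
  u_2 = 0;  a_3 = 0;  u_3 = (u_2 − 0)/2 = 0
  u_3 = 0;  a_4 = 0;  u_4 = (u_3 − 0)/2 = 0
Digits: (0, 1, 0, 0, 0).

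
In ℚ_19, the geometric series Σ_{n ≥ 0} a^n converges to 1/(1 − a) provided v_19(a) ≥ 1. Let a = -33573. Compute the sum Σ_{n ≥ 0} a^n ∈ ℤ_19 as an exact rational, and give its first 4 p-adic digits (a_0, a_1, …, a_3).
Σ a^n = 1/(1 − a) = 1/33574;  first 4 digits = (1, 0, 2, 14)

v_19(a) = 2 ≥ 1, so the series converges in ℤ_19 to 1/(1 − a) = 1/(1 − (-33573)) = 1/33574. Expand this rational in ℤ_19: compute digits iteratively via d_i = x_i mod 19, x_{i+1} = (x_i − d_i)/19. The first 4 digits are (1, 0, 2, 14).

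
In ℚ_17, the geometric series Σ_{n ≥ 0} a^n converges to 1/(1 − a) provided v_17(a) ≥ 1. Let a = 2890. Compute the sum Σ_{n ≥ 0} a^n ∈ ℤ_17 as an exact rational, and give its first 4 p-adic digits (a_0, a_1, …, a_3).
Σ a^n = 1/(1 − a) = -1/2889;  first 4 digits = (1, 0, 10, 0)

v_17(a) = 2 ≥ 1, so the series converges in ℤ_17 to 1/(1 − a) = 1/(1 − 2890) = -1/2889. Expand this rational in ℤ_17: compute digits iteratively via d_i = x_i mod 17, x_{i+1} = (x_i − d_i)/17. The first 4 digits are (1, 0, 10, 0).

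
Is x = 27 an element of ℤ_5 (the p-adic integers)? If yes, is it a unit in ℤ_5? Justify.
x ∈ ℤ_5^× (unit); v_5(x) = 0

ℤ_5 = {x ∈ ℚ_5 : v_5(x) ≥ 0} and ℤ_5^× = {x ∈ ℤ_5 : v_5(x) = 0}. Here v_5(27) = v_5(num) − v_5(den) = 0; compare against these criteria.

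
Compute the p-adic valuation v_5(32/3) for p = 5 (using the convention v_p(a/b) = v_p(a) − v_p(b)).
v_5(32/3) = 0

Factor powers of 5 from the numerator and denominator of the reduced fraction: 32 = 5^0 · 32 and 3 = 5^0 · 3. Apply v_p(a/b) = v_p(a) − v_p(b): v_5(32/3) = 0 − 0 = 0.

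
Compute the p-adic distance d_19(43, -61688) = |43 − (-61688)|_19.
d_19(43, -61688) = 1/6859

Step 1 — x − y = 43 − (-61688) = 61731. Step 2 — v_19(61731) = 3 (factor: 61731 = (19^3 · 9); the sign does not affect v_p). Step 3 — |x − y|_19 = 19^{-3} = 1/6859.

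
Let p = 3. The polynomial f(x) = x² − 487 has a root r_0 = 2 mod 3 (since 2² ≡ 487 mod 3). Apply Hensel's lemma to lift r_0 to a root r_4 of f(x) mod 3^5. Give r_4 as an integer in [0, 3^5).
r_4 = 242 (mod 243)

Hensel's recurrence: r_{i+1} = r_i − f(r_i)·(f′(r_i))^{-1} mod 3^{i+2}, with f′(x) = 2x. Iterate:
  r_0 = 2 (mod 3)
  r_1 = 8 (mod 9)
  r_2 = 26 (mod 27)
  r_3 = 80 (mod 81)
  r_4 = 242 (mod 243)
Final: r_4 = 242, and one checks f(r_4) ≡ 0 mod 3^5.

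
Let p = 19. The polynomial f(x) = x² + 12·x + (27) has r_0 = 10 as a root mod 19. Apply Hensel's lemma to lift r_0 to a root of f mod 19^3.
r_2 = 6850 (mod 6859)

Hensel: r_{i+1} = r_i − f(r_i)·(f′(r_i))^{-1} mod 19^{i+2}, f′(x) = 2x + 12. Iterate:
  r_0 = 10 (mod 19)
  r_1 = 352 (mod 361)
  r_2 = 6850 (mod 6859)
Final: r = 6850 satisfies f(r) ≡ 0 mod 19^3.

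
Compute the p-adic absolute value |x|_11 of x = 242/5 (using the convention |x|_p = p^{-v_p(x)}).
|242/5|_11 = 1/121

Step 1 — compute v_11(x) by factoring powers of 11 out of the numerator and denominator: v_11(242/5) = 2. Step 2 — apply |x|_p = p^{-v_p(x)} = 11^{-2} = 1/121.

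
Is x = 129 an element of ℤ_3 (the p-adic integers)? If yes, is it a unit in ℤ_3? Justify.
x ∈ ℤ_3 but not a unit; v_3(x) = 1 > 0

ℤ_3 = {x ∈ ℚ_3 : v_3(x) ≥ 0} and ℤ_3^× = {x ∈ ℤ_3 : v_3(x) = 0}. Here v_3(129) = v_3(num) − v_3(den) = 1; compare against these criteria.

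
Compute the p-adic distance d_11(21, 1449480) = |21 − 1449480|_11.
d_11(21, 1449480) = 1/161051

Step 1 — x − y = 21 − 1449480 = -1449459. Step 2 — v_11(-1449459) = 5 (factor: -1449459 = −(11^5 · 9); the sign does not affect v_p). Step 3 — |x − y|_11 = 11^{-5} = 1/161051.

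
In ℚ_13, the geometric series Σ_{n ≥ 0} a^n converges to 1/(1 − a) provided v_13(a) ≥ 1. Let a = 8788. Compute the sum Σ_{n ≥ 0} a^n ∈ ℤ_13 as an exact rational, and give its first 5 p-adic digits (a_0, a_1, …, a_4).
Σ a^n = 1/(1 − a) = -1/8787;  first 5 digits = (1, 0, 0, 4, 0)

v_13(a) = 3 ≥ 1, so the series converges in ℤ_13 to 1/(1 − a) = 1/(1 − 8788) = -1/8787. Expand this rational in ℤ_13: compute digits iteratively via d_i = x_i mod 13, x_{i+1} = (x_i − d_i)/13. The first 5 digits are (1, 0, 0, 4, 0).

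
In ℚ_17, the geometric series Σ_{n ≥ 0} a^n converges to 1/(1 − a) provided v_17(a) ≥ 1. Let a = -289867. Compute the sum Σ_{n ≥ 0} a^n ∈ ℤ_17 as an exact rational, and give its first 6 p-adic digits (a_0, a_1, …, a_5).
Σ a^n = 1/(1 − a) = 1/289868;  first 6 digits = (1, 0, 0, 9, 13, 16)

v_17(a) = 3 ≥ 1, so the series converges in ℤ_17 to 1/(1 − a) = 1/(1 − (-289867)) = 1/289868. Expand this rational in ℤ_17: compute digits iteratively via d_i = x_i mod 17, x_{i+1} = (x_i − d_i)/17. The first 6 digits are (1, 0, 0, 9, 13, 16).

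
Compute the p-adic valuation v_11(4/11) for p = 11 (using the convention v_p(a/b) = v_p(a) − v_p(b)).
v_11(4/11) = -1

Factor powers of 11 from the numerator and denominator of the reduced fraction: 4 = 11^0 · 4 and 11 = 11^1 · 1. Apply v_p(a/b) = v_p(a) − v_p(b): v_11(4/11) = 0 − 1 = -1.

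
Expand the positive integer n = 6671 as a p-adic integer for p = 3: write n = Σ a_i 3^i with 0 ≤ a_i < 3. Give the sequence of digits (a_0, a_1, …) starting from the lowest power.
(a_0, a_1, …) = (2, 0, 0, 1, 1, 0, 0, 0, 1)

Repeated division by 3 gives the digits low-to-high: 6671 = 2 + 1·3^3 + 1·3^4 + 1·3^8. Digit sequence: (2, 0, 0, 1, 1, 0, 0, 0, 1).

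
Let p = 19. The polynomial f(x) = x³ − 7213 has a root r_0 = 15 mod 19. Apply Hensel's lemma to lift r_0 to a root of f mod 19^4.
r_3 = 89277 (mod 130321)

Hensel: r_{i+1} = r_i − f(r_i)/f′(r_i) mod 19^{i+2}, where f′(x) = 3x². Iterate:
  r_0 = 15 (mod 19)
  r_1 = 110 (mod 361)
  r_2 = 110 (mod 6859)
  r_3 = 89277 (mod 130321)
Final: r = 89277 with f(r) ≡ 0 mod 19^4.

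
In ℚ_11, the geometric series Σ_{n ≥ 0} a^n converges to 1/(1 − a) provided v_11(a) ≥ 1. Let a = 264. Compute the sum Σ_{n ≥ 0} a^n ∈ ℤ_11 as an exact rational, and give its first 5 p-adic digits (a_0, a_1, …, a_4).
Σ a^n = 1/(1 − a) = -1/263;  first 5 digits = (1, 2, 6, 5, 1)

v_11(a) = 1 ≥ 1, so the series converges in ℤ_11 to 1/(1 − a) = 1/(1 − 264) = -1/263. Expand this rational in ℤ_11: compute digits iteratively via d_i = x_i mod 11, x_{i+1} = (x_i − d_i)/11. The first 5 digits are (1, 2, 6, 5, 1).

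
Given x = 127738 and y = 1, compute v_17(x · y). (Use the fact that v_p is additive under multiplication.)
v_17(127738) = 3

v_p(x) = 3 (factor: 127738 = 17^3 · 26); v_p(y) = 0 (factor: 1 = 17^0 · 1). Additivity: v_p(xy) = v_p(x) + v_p(y) = 3 + 0 = 3. (Direct check: xy = 127738 = 17^3 · (26).)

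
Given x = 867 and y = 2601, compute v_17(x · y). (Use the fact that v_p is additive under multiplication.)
v_17(2255067) = 4

v_p(x) = 2 (factor: 867 = 17^2 · 3); v_p(y) = 2 (factor: 2601 = 17^2 · 9). Additivity: v_p(xy) = v_p(x) + v_p(y) = 2 + 2 = 4. (Direct check: xy = 2255067 = 17^4 · (27).)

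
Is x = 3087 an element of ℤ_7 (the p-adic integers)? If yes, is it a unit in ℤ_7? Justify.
x ∈ ℤ_7 but not a unit; v_7(x) = 3 > 0

ℤ_7 = {x ∈ ℚ_7 : v_7(x) ≥ 0} and ℤ_7^× = {x ∈ ℤ_7 : v_7(x) = 0}. Here v_7(3087) = v_7(num) − v_7(den) = 3; compare against these criteria.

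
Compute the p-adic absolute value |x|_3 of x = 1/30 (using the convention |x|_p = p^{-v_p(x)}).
|1/30|_3 = 3

Step 1 — compute v_3(x) by factoring powers of 3 out of the numerator and denominator: v_3(1/30) = -1. Step 2 — apply |x|_p = p^{-v_p(x)} = 3^{1} = 3.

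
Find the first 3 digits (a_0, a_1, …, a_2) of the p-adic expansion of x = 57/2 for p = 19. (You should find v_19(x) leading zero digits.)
(a_0, …, a_2) = (0, 11, 9)

v_19(57/2) = 1, so a_0 = ... = a_0 = 0. Factor out: x = 19^1 · u with u = 3/2 a unit in ℤ_19. Expand u iteratively via a_{v+i} = u_i mod 19, u_{i+1} = (u_i − a_{v+i})/19:
  u_0 = 3/2;  a_1 = 11;  u_1 = (u_0 − 11)/19 = -1/2
  u_1 = -1/2;  a_2 = 9;  u_2 = (u_1 − 9)/19 = -1/2
Digits: (0, 11, 9).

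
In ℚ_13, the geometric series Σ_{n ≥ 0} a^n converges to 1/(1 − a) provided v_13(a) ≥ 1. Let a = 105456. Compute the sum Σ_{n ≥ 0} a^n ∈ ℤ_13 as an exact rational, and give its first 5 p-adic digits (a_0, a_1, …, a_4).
Σ a^n = 1/(1 − a) = -1/105455;  first 5 digits = (1, 0, 0, 9, 3)

v_13(a) = 3 ≥ 1, so the series converges in ℤ_13 to 1/(1 − a) = 1/(1 − 105456) = -1/105455. Expand this rational in ℤ_13: compute digits iteratively via d_i = x_i mod 13, x_{i+1} = (x_i − d_i)/13. The first 5 digits are (1, 0, 0, 9, 3).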